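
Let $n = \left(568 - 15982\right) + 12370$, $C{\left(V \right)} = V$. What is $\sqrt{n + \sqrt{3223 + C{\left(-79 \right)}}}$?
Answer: $\sqrt{-3044 + 2 \sqrt{786}} \approx 54.662 i$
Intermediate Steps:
$n = -3044$ ($n = -15414 + 12370 = -3044$)
$\sqrt{n + \sqrt{3223 + C{\left(-79 \right)}}} = \sqrt{-3044 + \sqrt{3223 - 79}} = \sqrt{-3044 + \sqrt{3144}} = \sqrt{-3044 + 2 \sqrt{786}}$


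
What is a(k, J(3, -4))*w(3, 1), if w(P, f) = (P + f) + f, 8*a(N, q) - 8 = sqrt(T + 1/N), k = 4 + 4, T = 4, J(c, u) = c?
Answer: 5 + 5*sqrt(66)/32 ≈ 6.2694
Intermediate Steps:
k = 8
a(N, q) = 1 + sqrt(4 + 1/N)/8
w(P, f) = P + 2*f
a(k, J(3, -4))*w(3, 1) = (1 + sqrt(4 + 1/8)/8)*(3 + 2*1) = (1 + sqrt(4 + 1/8)/8)*(3 + 2) = (1 + sqrt(33/8)/8)*5 = (1 + (sqrt(66)/4)/8)*5 = (1 + sqrt(66)/32)*5 = 5 + 5*sqrt(66)/32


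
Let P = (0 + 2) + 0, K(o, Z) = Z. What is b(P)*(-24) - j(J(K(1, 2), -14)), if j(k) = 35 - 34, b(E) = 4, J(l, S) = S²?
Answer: -97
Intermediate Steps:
P = 2 (P = 2 + 0 = 2)
j(k) = 1
b(P)*(-24) - j(J(K(1, 2), -14)) = 4*(-24) - 1*1 = -96 - 1 = -97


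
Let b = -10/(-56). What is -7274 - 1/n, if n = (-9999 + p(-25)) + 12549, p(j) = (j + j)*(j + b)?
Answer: -386067564/53075 ≈ -7274.0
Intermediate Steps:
b = 5/28 (b = -10*(-1/56) = 5/28 ≈ 0.17857)
p(j) = 2*j*(5/28 + j) (p(j) = (j + j)*(j + 5/28) = (2*j)*(5/28 + j) = 2*j*(5/28 + j))
n = 53075/14 (n = (-9999 + (1/14)*(-25)*(5 + 28*(-25))) + 12549 = (-9999 + (1/14)*(-25)*(5 - 700)) + 12549 = (-9999 + (1/14)*(-25)*(-695)) + 12549 = (-9999 + 17375/14) + 12549 = -122611/14 + 12549 = 53075/14 ≈ 3791.1)
-7274 - 1/n = -7274 - 1/53075/14 = -7274 - 1*14/53075 = -7274 - 14/53075 = -386067564/53075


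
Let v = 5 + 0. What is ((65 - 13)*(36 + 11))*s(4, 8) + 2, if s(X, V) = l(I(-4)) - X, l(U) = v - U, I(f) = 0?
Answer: 2446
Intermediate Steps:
v = 5
l(U) = 5 - U
s(X, V) = 5 - X (s(X, V) = (5 - 1*0) - X = (5 + 0) - X = 5 - X)
((65 - 13)*(36 + 11))*s(4, 8) + 2 = ((65 - 13)*(36 + 11))*(5 - 1*4) + 2 = (52*47)*(5 - 4) + 2 = 2444*1 + 2 = 2444 + 2 = 2446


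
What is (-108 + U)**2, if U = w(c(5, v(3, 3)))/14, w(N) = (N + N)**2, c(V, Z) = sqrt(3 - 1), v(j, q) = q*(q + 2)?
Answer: 565504/49 ≈ 11541.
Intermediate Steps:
v(j, q) = q*(2 + q)
c(V, Z) = sqrt(2)
w(N) = 4*N**2 (w(N) = (2*N)**2 = 4*N**2)
U = 4/7 (U = (4*(sqrt(2))**2)/14 = (4*2)*(1/14) = 8*(1/14) = 4/7 ≈ 0.57143)
(-108 + U)**2 = (-108 + 4/7)**2 = (-752/7)**2 = 565504/49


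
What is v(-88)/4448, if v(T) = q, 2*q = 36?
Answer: 9/2224 ≈ 0.0040468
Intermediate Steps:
q = 18 (q = (½)*36 = 18)
v(T) = 18
v(-88)/4448 = 18/4448 = 18*(1/4448) = 9/2224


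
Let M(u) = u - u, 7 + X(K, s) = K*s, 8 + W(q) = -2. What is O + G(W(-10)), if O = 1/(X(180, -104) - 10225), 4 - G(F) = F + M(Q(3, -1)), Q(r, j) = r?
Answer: 405327/28952 ≈ 14.000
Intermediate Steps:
W(q) = -10 (W(q) = -8 - 2 = -10)
X(K, s) = -7 + K*s
M(u) = 0
G(F) = 4 - F (G(F) = 4 - (F + 0) = 4 - F)
O = -1/28952 (O = 1/((-7 + 180*(-104)) - 10225) = 1/((-7 - 18720) - 10225) = 1/(-18727 - 10225) = 1/(-28952) = -1/28952 ≈ -3.4540e-5)
O + G(W(-10)) = -1/28952 + (4 - 1*(-10)) = -1/28952 + (4 + 10) = -1/28952 + 14 = 405327/28952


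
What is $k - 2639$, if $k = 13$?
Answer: $-2626$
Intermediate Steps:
$k - 2639 = 13 - 2639 = -2626$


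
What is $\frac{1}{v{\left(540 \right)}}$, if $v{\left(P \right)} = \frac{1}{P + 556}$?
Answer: $1096$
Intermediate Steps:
$v{\left(P \right)} = \frac{1}{556 + P}$
$\frac{1}{v{\left(540 \right)}} = \frac{1}{\frac{1}{556 + 540}} = \frac{1}{\frac{1}{1096}} = 1096$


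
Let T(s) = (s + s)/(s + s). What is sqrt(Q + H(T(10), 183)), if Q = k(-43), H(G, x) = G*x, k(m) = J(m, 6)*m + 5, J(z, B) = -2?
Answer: sqrt(274) ≈ 16.553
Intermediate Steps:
T(s) = 1 (T(s) = (2*s)/((2*s)) = (2*s)*(1/(2*s)) = 1)
k(m) = 5 - 2*m (k(m) = -2*m + 5 = 5 - 2*m)
Q = 91 (Q = 5 - 2*(-43) = 5 + 86 = 91)
sqrt(Q + H(T(10), 183)) = sqrt(91 + 1*183) = sqrt(91 + 183) = sqrt(274)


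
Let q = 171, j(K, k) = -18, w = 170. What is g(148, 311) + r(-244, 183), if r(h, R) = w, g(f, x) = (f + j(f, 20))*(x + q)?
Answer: 62830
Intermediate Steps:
g(f, x) = (-18 + f)*(171 + x) (g(f, x) = (f - 18)*(x + 171) = (-18 + f)*(171 + x))
r(h, R) = 170
g(148, 311) + r(-244, 183) = (-3078 - 18*311 + 171*148 + 148*311) + 170 = (-3078 - 5598 + 25308 + 46028) + 170 = 62660 + 170 = 62830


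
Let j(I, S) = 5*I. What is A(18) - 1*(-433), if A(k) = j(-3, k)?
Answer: 418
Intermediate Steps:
A(k) = -15 (A(k) = 5*(-3) = -15)
A(18) - 1*(-433) = -15 - 1*(-433) = -15 + 433 = 418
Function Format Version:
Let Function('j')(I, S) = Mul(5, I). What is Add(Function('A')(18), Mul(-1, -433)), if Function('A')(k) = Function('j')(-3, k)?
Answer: 418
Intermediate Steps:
Function('A')(k) = -15 (Function('A')(k) = Mul(5, -3) = -15)
Add(Function('A')(18), Mul(-1, -433)) = Add(-15, Mul(-1, -433)) = Add(-15, 433) = 418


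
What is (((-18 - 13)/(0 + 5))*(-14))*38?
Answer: 16492/5 ≈ 3298.4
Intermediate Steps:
(((-18 - 13)/(0 + 5))*(-14))*38 = (-31/5*(-14))*38 = (-31*⅕*(-14))*38 = -31/5*(-14)*38 = (434/5)*38 = 16492/5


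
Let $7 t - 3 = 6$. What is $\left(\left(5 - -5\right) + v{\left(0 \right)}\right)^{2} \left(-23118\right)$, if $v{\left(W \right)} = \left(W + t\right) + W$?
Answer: $- \frac{144279438}{49} \approx -2.9445 \cdot 10^{6}$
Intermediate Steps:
$t = \frac{9}{7}$ ($t = \frac{3}{7} + \frac{1}{7} \cdot 6 = \frac{3}{7} + \frac{6}{7} = \frac{9}{7} \approx 1.2857$)
$v{\left(W \right)} = \frac{9}{7} + 2 W$ ($v{\left(W \right)} = \left(W + \frac{9}{7}\right) + W = \left(\frac{9}{7} + W\right) + W = \frac{9}{7} + 2 W$)
$\left(\left(5 - -5\right) + v{\left(0 \right)}\right)^{2} \left(-23118\right) = \left(\left(5 - -5\right) + \left(\frac{9}{7} + 2 \cdot 0\right)\right)^{2} \left(-23118\right) = \left(\left(5 + 5\right) + \left(\frac{9}{7} + 0\right)\right)^{2} \left(-23118\right) = \left(10 + \frac{9}{7}\right)^{2} \left(-23118\right) = \left(\frac{79}{7}\right)^{2} \left(-23118\right) = \frac{6241}{49} \left(-23118\right) = - \frac{144279438}{49}$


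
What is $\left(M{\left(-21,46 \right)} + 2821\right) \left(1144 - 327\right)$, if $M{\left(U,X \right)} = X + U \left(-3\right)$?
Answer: $2393810$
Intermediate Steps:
$M{\left(U,X \right)} = X - 3 U$
$\left(M{\left(-21,46 \right)} + 2821\right) \left(1144 - 327\right) = \left(\left(46 - -63\right) + 2821\right) \left(1144 - 327\right) = \left(\left(46 + 63\right) + 2821\right) 817 = \left(109 + 2821\right) 817 = 2930 \cdot 817 = 2393810$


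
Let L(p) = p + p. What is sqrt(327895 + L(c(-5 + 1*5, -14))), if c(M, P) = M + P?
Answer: sqrt(327867) ≈ 572.60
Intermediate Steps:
L(p) = 2*p
sqrt(327895 + L(c(-5 + 1*5, -14))) = sqrt(327895 + 2*((-5 + 1*5) - 14)) = sqrt(327895 + 2*((-5 + 5) - 14)) = sqrt(327895 + 2*(0 - 14)) = sqrt(327895 + 2*(-14)) = sqrt(327895 - 28) = sqrt(327867)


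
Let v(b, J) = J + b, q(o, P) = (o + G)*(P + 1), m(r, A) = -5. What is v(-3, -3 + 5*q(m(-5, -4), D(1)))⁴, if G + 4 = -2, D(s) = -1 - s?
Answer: 5764801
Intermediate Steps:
G = -6 (G = -4 - 2 = -6)
q(o, P) = (1 + P)*(-6 + o) (q(o, P) = (o - 6)*(P + 1) = (-6 + o)*(1 + P) = (1 + P)*(-6 + o))
v(-3, -3 + 5*q(m(-5, -4), D(1)))⁴ = ((-3 + 5*(-6 - 5 - 6*(-1 - 1*1) + (-1 - 1*1)*(-5))) - 3)⁴ = ((-3 + 5*(-6 - 5 - 6*(-1 - 1) + (-1 - 1)*(-5))) - 3)⁴ = ((-3 + 5*(-6 - 5 - 6*(-2) - 2*(-5))) - 3)⁴ = ((-3 + 5*(-6 - 5 + 12 + 10)) - 3)⁴ = ((-3 + 5*11) - 3)⁴ = ((-3 + 55) - 3)⁴ = (52 - 3)⁴ = 49⁴ = 5764801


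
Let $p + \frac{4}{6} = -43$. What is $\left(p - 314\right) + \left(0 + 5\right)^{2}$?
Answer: $- \frac{998}{3} \approx -332.67$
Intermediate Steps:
$p = - \frac{131}{3}$ ($p = - \frac{2}{3} - 43 = - \frac{131}{3} \approx -43.667$)
$\left(p - 314\right) + \left(0 + 5\right)^{2} = \left(- \frac{131}{3} - 314\right) + \left(0 + 5\right)^{2} = - \frac{1073}{3} + 5^{2} = - \frac{1073}{3} + 25 = - \frac{998}{3}$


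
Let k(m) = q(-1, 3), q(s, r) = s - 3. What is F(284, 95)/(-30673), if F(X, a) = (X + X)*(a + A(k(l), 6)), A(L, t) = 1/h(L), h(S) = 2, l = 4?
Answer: -54244/30673 ≈ -1.7685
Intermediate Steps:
q(s, r) = -3 + s
k(m) = -4 (k(m) = -3 - 1 = -4)
A(L, t) = ½ (A(L, t) = 1/2 = ½)
F(X, a) = 2*X*(½ + a) (F(X, a) = (X + X)*(a + ½) = (2*X)*(½ + a) = 2*X*(½ + a))
F(284, 95)/(-30673) = (284*(1 + 2*95))/(-30673) = (284*(1 + 190))*(-1/30673) = (284*191)*(-1/30673) = 54244*(-1/30673) = -54244/30673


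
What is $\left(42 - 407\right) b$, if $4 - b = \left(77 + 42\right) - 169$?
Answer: $-19710$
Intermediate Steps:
$b = 54$ ($b = 4 - \left(\left(77 + 42\right) - 169\right) = 4 - \left(119 - 169\right) = 4 - -50 = 4 + 50 = 54$)
$\left(42 - 407\right) b = \left(42 - 407\right) 54 = \left(-365\right) 54 = -19710$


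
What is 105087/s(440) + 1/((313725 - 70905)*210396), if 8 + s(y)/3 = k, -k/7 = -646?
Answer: 894787023774697/115306421117040 ≈ 7.7601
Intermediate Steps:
k = 4522 (k = -7*(-646) = 4522)
s(y) = 13542 (s(y) = -24 + 3*4522 = -24 + 13566 = 13542)
105087/s(440) + 1/((313725 - 70905)*210396) = 105087/13542 + 1/((313725 - 70905)*210396) = 105087*(1/13542) + (1/210396)/242820 = 35029/4514 + (1/242820)*(1/210396) = 35029/4514 + 1/51088356720 = 894787023774697/115306421117040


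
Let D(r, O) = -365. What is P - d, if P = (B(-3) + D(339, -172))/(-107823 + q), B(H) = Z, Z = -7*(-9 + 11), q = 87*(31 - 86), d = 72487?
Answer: -8162615717/112608 ≈ -72487.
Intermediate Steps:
q = -4785 (q = 87*(-55) = -4785)
Z = -14 (Z = -7*2 = -14)
B(H) = -14
P = 379/112608 (P = (-14 - 365)/(-107823 - 4785) = -379/(-112608) = -379*(-1/112608) = 379/112608 ≈ 0.0033657)
P - d = 379/112608 - 1*72487 = 379/112608 - 72487 = -8162615717/112608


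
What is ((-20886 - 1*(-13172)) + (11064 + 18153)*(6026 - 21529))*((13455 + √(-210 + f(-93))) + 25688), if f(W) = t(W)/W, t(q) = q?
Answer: -17730168852695 - 452958865*I*√209 ≈ -1.773e+13 - 6.5483e+9*I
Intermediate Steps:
f(W) = 1 (f(W) = W/W = 1)
((-20886 - 1*(-13172)) + (11064 + 18153)*(6026 - 21529))*((13455 + √(-210 + f(-93))) + 25688) = ((-20886 - 1*(-13172)) + (11064 + 18153)*(6026 - 21529))*((13455 + √(-210 + 1)) + 25688) = ((-20886 + 13172) + 29217*(-15503))*((13455 + √(-209)) + 25688) = (-7714 - 452951151)*((13455 + I*√209) + 25688) = -452958865*(39143 + I*√209) = -17730168852695 - 452958865*I*√209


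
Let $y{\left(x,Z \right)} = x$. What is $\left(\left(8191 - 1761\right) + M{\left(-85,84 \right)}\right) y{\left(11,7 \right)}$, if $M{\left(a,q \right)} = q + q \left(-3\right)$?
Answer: $68882$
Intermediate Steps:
$M{\left(a,q \right)} = - 2 q$ ($M{\left(a,q \right)} = q - 3 q = - 2 q$)
$\left(\left(8191 - 1761\right) + M{\left(-85,84 \right)}\right) y{\left(11,7 \right)} = \left(\left(8191 - 1761\right) - 168\right) 11 = \left(6430 - 168\right) 11 = 6262 \cdot 11 = 68882$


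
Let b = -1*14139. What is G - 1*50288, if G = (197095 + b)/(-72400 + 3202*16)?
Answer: -266169835/5292 ≈ -50297.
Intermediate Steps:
b = -14139
G = -45739/5292 (G = (197095 - 14139)/(-72400 + 3202*16) = 182956/(-72400 + 51232) = 182956/(-21168) = 182956*(-1/21168) = -45739/5292 ≈ -8.6431)
G - 1*50288 = -45739/5292 - 1*50288 = -45739/5292 - 50288 = -266169835/5292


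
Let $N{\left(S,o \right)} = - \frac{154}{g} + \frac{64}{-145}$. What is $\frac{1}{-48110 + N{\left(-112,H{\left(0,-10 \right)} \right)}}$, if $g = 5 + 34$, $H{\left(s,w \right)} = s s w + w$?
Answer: $- \frac{5655}{272086876} \approx -2.0784 \cdot 10^{-5}$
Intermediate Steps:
$H{\left(s,w \right)} = w + w s^{2}$ ($H{\left(s,w \right)} = s^{2} w + w = w s^{2} + w = w + w s^{2}$)
$g = 39$
$N{\left(S,o \right)} = - \frac{24826}{5655}$ ($N{\left(S,o \right)} = - \frac{154}{39} + \frac{64}{-145} = \left(-154\right) \frac{1}{39} + 64 \left(- \frac{1}{145}\right) = - \frac{154}{39} - \frac{64}{145} = - \frac{24826}{5655}$)
$\frac{1}{-48110 + N{\left(-112,H{\left(0,-10 \right)} \right)}} = \frac{1}{-48110 - \frac{24826}{5655}} = \frac{1}{- \frac{272086876}{5655}} = - \frac{5655}{272086876}$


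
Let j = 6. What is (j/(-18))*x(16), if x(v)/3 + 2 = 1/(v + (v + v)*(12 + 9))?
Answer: 1375/688 ≈ 1.9985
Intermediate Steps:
x(v) = -6 + 3/(43*v) (x(v) = -6 + 3/(v + (v + v)*(12 + 9)) = -6 + 3/(v + (2*v)*21) = -6 + 3/(v + 42*v) = -6 + 3/((43*v)) = -6 + 3*(1/(43*v)) = -6 + 3/(43*v))
(j/(-18))*x(16) = (6/(-18))*(-6 + (3/43)/16) = (6*(-1/18))*(-6 + (3/43)*(1/16)) = -(-6 + 3/688)/3 = -⅓*(-4125/688) = 1375/688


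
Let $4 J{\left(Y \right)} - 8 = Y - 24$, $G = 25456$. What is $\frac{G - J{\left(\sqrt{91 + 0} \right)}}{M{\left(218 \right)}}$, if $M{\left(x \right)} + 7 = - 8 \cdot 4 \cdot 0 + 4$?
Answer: $- \frac{25460}{3} + \frac{\sqrt{91}}{12} \approx -8485.9$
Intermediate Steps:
$J{\left(Y \right)} = -4 + \frac{Y}{4}$ ($J{\left(Y \right)} = 2 + \frac{Y - 24}{4} = 2 + \frac{-24 + Y}{4} = 2 + \left(-6 + \frac{Y}{4}\right) = -4 + \frac{Y}{4}$)
$M{\left(x \right)} = -3$ ($M{\left(x \right)} = -7 + \left(- 8 \cdot 4 \cdot 0 + 4\right) = -7 + \left(\left(-8\right) 0 + 4\right) = -7 + \left(0 + 4\right) = -7 + 4 = -3$)
$\frac{G - J{\left(\sqrt{91 + 0} \right)}}{M{\left(218 \right)}} = \frac{25456 - \left(-4 + \frac{\sqrt{91 + 0}}{4}\right)}{-3} = \left(25456 - \left(-4 + \frac{\sqrt{91}}{4}\right)\right) \left(- \frac{1}{3}\right) = \left(25456 + \left(4 - \frac{\sqrt{91}}{4}\right)\right) \left(- \frac{1}{3}\right) = \left(25460 - \frac{\sqrt{91}}{4}\right) \left(- \frac{1}{3}\right) = - \frac{25460}{3} + \frac{\sqrt{91}}{12}$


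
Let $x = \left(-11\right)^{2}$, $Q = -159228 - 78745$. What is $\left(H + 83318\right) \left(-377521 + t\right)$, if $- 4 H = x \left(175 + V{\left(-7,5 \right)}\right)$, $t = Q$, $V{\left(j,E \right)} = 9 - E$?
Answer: $- \frac{95897965911}{2} \approx -4.7949 \cdot 10^{10}$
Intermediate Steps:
$Q = -237973$ ($Q = -159228 - 78745 = -237973$)
$x = 121$
$t = -237973$
$H = - \frac{21659}{4}$ ($H = - \frac{121 \left(175 + \left(9 - 5\right)\right)}{4} = - \frac{121 \left(175 + 4\right)}{4} = - \frac{121 \cdot 179}{4} = \left(- \frac{1}{4}\right) 21659 = - \frac{21659}{4} \approx -5414.8$)
$\left(H + 83318\right) \left(-377521 + t\right) = \left(- \frac{21659}{4} + 83318\right) \left(-377521 - 237973\right) = \frac{311613}{4} \left(-615494\right) = - \frac{95897965911}{2}$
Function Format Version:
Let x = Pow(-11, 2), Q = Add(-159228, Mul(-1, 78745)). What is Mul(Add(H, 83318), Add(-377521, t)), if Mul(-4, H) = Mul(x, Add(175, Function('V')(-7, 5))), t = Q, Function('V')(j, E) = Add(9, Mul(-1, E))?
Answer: Rational(-95897965911, 2) ≈ -4.7949e+10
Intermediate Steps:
Q = -237973 (Q = Add(-159228, -78745) = -237973)
x = 121
t = -237973
H = Rational(-21659, 4) (H = Mul(Rational(-1, 4), Mul(121, Add(175, Add(9, Mul(-1, 5))))) = Mul(Rational(-1, 4), Mul(121, Add(175, Add(9, -5)))) = Mul(Rational(-1, 4), Mul(121, Add(175, 4))) = Mul(Rational(-1, 4), Mul(121, 179)) = Mul(Rational(-1, 4), 21659) = Rational(-21659, 4) ≈ -5414.8)
Mul(Add(H, 83318), Add(-377521, t)) = Mul(Add(Rational(-21659, 4), 83318), Add(-377521, -237973)) = Mul(Rational(311613, 4), -615494) = Rational(-95897965911, 2)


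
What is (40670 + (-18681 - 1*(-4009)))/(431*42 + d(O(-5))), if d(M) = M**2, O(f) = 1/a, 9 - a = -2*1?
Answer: 3145758/2190343 ≈ 1.4362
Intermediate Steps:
a = 11 (a = 9 - (-2) = 9 - 1*(-2) = 9 + 2 = 11)
O(f) = 1/11
(40670 + (-18681 - 1*(-4009)))/(431*42 + d(O(-5))) = (40670 + (-18681 - 1*(-4009)))/(431*42 + (1/11)**2) = (40670 + (-18681 + 4009))/(18102 + 1/121) = (40670 - 14672)/(2190343/121) = 25998*(121/2190343) = 3145758/2190343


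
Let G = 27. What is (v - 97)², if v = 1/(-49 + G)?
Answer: 4558225/484 ≈ 9417.8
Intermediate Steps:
v = -1/22 (v = 1/(-49 + 27) = 1/(-22) = -1/22 ≈ -0.045455)
(v - 97)² = (-1/22 - 97)² = (-2135/22)² = 4558225/484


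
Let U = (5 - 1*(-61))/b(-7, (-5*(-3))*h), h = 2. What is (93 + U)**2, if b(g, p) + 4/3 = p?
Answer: 16793604/1849 ≈ 9082.5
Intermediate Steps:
b(g, p) = -4/3 + p
U = 99/43 (U = (5 - 1*(-61))/(-4/3 - 5*(-3)*2) = (5 + 61)/(-4/3 + 15*2) = 66/(-4/3 + 30) = 66/(86/3) = 66*(3/86) = 99/43 ≈ 2.3023)
(93 + U)**2 = (93 + 99/43)**2 = (4098/43)**2 = 16793604/1849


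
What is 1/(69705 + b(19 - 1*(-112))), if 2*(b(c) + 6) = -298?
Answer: 1/69550 ≈ 1.4378e-5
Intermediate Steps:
b(c) = -155 (b(c) = -6 + (½)*(-298) = -6 - 149 = -155)
1/(69705 + b(19 - 1*(-112))) = 1/(69705 - 155) = 1/69550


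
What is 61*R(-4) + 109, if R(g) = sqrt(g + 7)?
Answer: 109 + 61*sqrt(3) ≈ 214.66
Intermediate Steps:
R(g) = sqrt(7 + g)
61*R(-4) + 109 = 61*sqrt(7 - 4) + 109 = 61*sqrt(3) + 109 = 109 + 61*sqrt(3)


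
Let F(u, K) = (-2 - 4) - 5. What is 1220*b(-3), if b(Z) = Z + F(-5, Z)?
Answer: -17080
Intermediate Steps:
F(u, K) = -11 (F(u, K) = -6 - 5 = -11)
b(Z) = -11 + Z (b(Z) = Z - 11 = -11 + Z)
1220*b(-3) = 1220*(-11 - 3) = 1220*(-14) = -17080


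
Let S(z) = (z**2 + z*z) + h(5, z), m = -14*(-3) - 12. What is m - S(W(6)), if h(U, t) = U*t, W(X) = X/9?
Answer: 232/9 ≈ 25.778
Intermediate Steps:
W(X) = X/9 (W(X) = X*(1/9) = X/9)
m = 30 (m = 42 - 12 = 30)
S(z) = 2*z**2 + 5*z (S(z) = (z**2 + z*z) + 5*z = (z**2 + z**2) + 5*z = 2*z**2 + 5*z)
m - S(W(6)) = 30 - (1/9)*6*(5 + 2*((1/9)*6)) = 30 - 2*(5 + 2*(2/3))/3 = 30 - 2*(5 + 4/3)/3 = 30 - 2*19/(3*3) = 30 - 1*38/9 = 30 - 38/9 = 232/9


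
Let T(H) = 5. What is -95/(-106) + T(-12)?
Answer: 625/106 ≈ 5.8962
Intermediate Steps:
-95/(-106) + T(-12) = -95/(-106) + 5 = -1/106*(-95) + 5 = 95/106 + 5 = 625/106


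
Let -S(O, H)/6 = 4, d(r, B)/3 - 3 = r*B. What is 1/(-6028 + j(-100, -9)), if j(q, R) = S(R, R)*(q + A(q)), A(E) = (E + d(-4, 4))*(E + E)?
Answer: -1/670828 ≈ -1.4907e-6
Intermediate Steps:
d(r, B) = 9 + 3*B*r (d(r, B) = 9 + 3*(r*B) = 9 + 3*(B*r) = 9 + 3*B*r)
S(O, H) = -24 (S(O, H) = -6*4 = -24)
A(E) = 2*E*(-39 + E) (A(E) = (E + (9 + 3*4*(-4)))*(E + E) = (E + (9 - 48))*(2*E) = (E - 39)*(2*E) = (-39 + E)*(2*E) = 2*E*(-39 + E))
j(q, R) = -24*q - 48*q*(-39 + q) (j(q, R) = -24*(q + 2*q*(-39 + q)) = -24*q - 48*q*(-39 + q))
1/(-6028 + j(-100, -9)) = 1/(-6028 + 24*(-100)*(77 - 2*(-100))) = 1/(-6028 + 24*(-100)*(77 + 200)) = 1/(-6028 + 24*(-100)*277) = 1/(-6028 - 664800) = 1/(-670828) = -1/670828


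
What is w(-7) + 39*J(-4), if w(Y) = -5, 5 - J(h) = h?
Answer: 346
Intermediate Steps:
J(h) = 5 - h
w(-7) + 39*J(-4) = -5 + 39*(5 - 1*(-4)) = -5 + 39*(5 + 4) = -5 + 39*9 = -5 + 351 = 346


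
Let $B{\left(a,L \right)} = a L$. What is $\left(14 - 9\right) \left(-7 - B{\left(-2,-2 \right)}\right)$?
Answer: $-55$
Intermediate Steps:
$B{\left(a,L \right)} = L a$
$\left(14 - 9\right) \left(-7 - B{\left(-2,-2 \right)}\right) = \left(14 - 9\right) \left(-7 - \left(-2\right) \left(-2\right)\right) = 5 \left(-7 - 4\right) = 5 \left(-11\right) = -55$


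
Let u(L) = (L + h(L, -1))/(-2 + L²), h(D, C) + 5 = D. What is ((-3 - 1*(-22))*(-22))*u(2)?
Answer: 209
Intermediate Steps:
h(D, C) = -5 + D
u(L) = (-5 + 2*L)/(-2 + L²) (u(L) = (L + (-5 + L))/(-2 + L²) = (-5 + 2*L)/(-2 + L²))
((-3 - 1*(-22))*(-22))*u(2) = ((-3 - 1*(-22))*(-22))*((-5 + 2*2)/(-2 + 2²)) = ((-3 + 22)*(-22))*((-5 + 4)/(-2 + 4)) = (19*(-22))*(-1/2) = -209*(-1) = -418*(-½) = 209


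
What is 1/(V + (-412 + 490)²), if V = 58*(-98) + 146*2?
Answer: 1/692 ≈ 0.0014451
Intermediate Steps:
V = -5392 (V = -5684 + 292 = -5392)
1/(V + (-412 + 490)²) = 1/(-5392 + (-412 + 490)²) = 1/(-5392 + 78²) = 1/(-5392 + 6084) = 1/692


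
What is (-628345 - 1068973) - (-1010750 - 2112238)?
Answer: 1425670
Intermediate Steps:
(-628345 - 1068973) - (-1010750 - 2112238) = -1697318 - 1*(-3122988) = -1697318 + 3122988 = 1425670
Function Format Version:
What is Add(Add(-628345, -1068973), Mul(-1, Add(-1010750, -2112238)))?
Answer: 1425670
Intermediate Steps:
Add(Add(-628345, -1068973), Mul(-1, Add(-1010750, -2112238))) = Add(-1697318, Mul(-1, -3122988)) = Add(-1697318, 3122988) = 1425670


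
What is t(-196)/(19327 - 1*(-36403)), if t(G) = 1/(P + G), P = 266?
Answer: 1/3901100 ≈ 2.5634e-7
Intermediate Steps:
t(G) = 1/(266 + G)
t(-196)/(19327 - 1*(-36403)) = 1/((266 - 196)*(19327 - 1*(-36403))) = 1/(70*(19327 + 36403)) = (1/70)/55730 = (1/70)*(1/55730) = 1/3901100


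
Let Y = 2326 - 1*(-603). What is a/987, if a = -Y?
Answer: -2929/987 ≈ -2.9676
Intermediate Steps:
Y = 2929 (Y = 2326 + 603 = 2929)
a = -2929 (a = -1*2929 = -2929)
a/987 = -2929/987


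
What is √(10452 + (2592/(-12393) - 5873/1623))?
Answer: √7953809881517/27591 ≈ 102.22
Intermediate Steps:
√(10452 + (2592/(-12393) - 5873/1623)) = √(10452 + (2592*(-1/12393) - 5873*1/1623)) = √(10452 + (-32/153 - 5873/1623)) = √(10452 - 316835/82773) = √(864826561/82773) = √7953809881517/27591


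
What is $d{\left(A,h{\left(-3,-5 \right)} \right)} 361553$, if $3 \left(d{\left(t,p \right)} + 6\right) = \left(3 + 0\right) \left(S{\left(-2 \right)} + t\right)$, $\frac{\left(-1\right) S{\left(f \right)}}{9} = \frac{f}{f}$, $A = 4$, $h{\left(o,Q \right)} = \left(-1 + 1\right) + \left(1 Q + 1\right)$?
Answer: $-3977083$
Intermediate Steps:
$h{\left(o,Q \right)} = 1 + Q$ ($h{\left(o,Q \right)} = 0 + \left(Q + 1\right) = 0 + \left(1 + Q\right) = 1 + Q$)
$S{\left(f \right)} = -9$ ($S{\left(f \right)} = - 9 \frac{f}{f} = \left(-9\right) 1 = -9$)
$d{\left(t,p \right)} = -15 + t$ ($d{\left(t,p \right)} = -6 + \frac{\left(3 + 0\right) \left(-9 + t\right)}{3} = -6 + \frac{3 \left(-9 + t\right)}{3} = -6 + \frac{-27 + 3 t}{3} = -6 + \left(-9 + t\right) = -15 + t$)
$d{\left(A,h{\left(-3,-5 \right)} \right)} 361553 = \left(-15 + 4\right) 361553 = \left(-11\right) 361553 = -3977083$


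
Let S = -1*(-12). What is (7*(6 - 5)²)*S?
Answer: 84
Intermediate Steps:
S = 12
(7*(6 - 5)²)*S = (7*(6 - 5)²)*12 = (7*1²)*12 = (7*1)*12 = 7*12 = 84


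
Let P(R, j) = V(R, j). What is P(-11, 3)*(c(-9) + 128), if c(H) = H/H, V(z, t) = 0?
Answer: 0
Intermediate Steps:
P(R, j) = 0
c(H) = 1
P(-11, 3)*(c(-9) + 128) = 0*(1 + 128) = 0*129 = 0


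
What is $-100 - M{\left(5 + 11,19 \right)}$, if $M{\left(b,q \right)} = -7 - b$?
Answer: $-77$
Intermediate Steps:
$-100 - M{\left(5 + 11,19 \right)} = -100 - \left(-7 - \left(5 + 11\right)\right) = -100 - \left(-7 - 16\right) = -100 - -23 = -100 + 23 = -77$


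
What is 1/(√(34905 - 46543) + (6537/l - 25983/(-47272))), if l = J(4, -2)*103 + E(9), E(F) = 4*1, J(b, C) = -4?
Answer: -78064537625/59926242042421 - 232088519807*I*√22/119852484084842 ≈ -0.0013027 - 0.0090828*I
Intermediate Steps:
E(F) = 4
l = -408 (l = -4*103 + 4 = -412 + 4 = -408)
1/(√(34905 - 46543) + (6537/l - 25983/(-47272))) = 1/(√(34905 - 46543) + (6537/(-408) - 25983/(-47272))) = 1/(√(-11638) + (6537*(-1/408) - 25983*(-1/47272))) = 1/(23*I*√22 + (-2179/136 + 25983/47272)) = 1/(23*I*√22 - 1554250/100453) = 1/(-1554250/100453 + 23*I*√22)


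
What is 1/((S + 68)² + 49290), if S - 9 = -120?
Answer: 1/51139 ≈ 1.9555e-5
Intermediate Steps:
S = -111 (S = 9 - 120 = -111)
1/((S + 68)² + 49290) = 1/((-111 + 68)² + 49290) = 1/((-43)² + 49290) = 1/(1849 + 49290) = 1/51139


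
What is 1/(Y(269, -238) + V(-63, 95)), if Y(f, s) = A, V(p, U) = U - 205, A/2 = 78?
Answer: 1/46 ≈ 0.021739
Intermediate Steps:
A = 156 (A = 2*78 = 156)
V(p, U) = -205 + U
Y(f, s) = 156
1/(Y(269, -238) + V(-63, 95)) = 1/(156 + (-205 + 95)) = 1/(156 - 110) = 1/46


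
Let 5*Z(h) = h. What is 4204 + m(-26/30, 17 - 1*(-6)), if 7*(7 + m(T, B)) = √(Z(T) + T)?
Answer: 4197 + I*√26/35 ≈ 4197.0 + 0.14569*I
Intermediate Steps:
Z(h) = h/5
m(T, B) = -7 + √30*√T/35 (m(T, B) = -7 + √(T/5 + T)/7 = -7 + √(6*T/5)/7 = -7 + (√30*√T/5)/7 = -7 + √30*√T/35)
4204 + m(-26/30, 17 - 1*(-6)) = 4204 + (-7 + √30*√(-26/30)/35) = 4204 + (-7 + √30*√(-26*1/30)/35) = 4204 + (-7 + √30*√(-13/15)/35) = 4204 + (-7 + √30*(I*√195/15)/35) = 4204 + (-7 + I*√26/35) = 4197 + I*√26/35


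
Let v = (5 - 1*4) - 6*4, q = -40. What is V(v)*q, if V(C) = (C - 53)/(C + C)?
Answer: -1520/23 ≈ -66.087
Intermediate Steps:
v = -23 (v = (5 - 4) - 24 = 1 - 24 = -23)
V(C) = (-53 + C)/(2*C) (V(C) = (-53 + C)/((2*C)) = (-53 + C)*(1/(2*C)) = (-53 + C)/(2*C))
V(v)*q = ((½)*(-53 - 23)/(-23))*(-40) = ((½)*(-1/23)*(-76))*(-40) = (38/23)*(-40) = -1520/23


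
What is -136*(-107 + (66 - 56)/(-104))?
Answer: 189346/13 ≈ 14565.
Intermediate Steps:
-136*(-107 + (66 - 56)/(-104)) = -136*(-107 + 10*(-1/104)) = -136*(-107 - 5/52) = -136*(-5569/52) = 189346/13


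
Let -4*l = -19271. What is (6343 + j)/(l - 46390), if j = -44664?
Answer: 153284/166289 ≈ 0.92179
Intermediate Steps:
l = 19271/4 (l = -¼*(-19271) = 19271/4 ≈ 4817.8)
(6343 + j)/(l - 46390) = (6343 - 44664)/(19271/4 - 46390) = -38321/(-166289/4) = -38321*(-4/166289) = 153284/166289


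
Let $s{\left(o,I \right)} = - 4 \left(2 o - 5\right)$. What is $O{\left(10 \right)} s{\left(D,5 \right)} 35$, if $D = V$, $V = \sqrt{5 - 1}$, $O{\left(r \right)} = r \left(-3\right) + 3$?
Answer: $-3780$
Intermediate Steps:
$O{\left(r \right)} = 3 - 3 r$ ($O{\left(r \right)} = - 3 r + 3 = 3 - 3 r$)
$V = 2$ ($V = \sqrt{4} = 2$)
$D = 2$
$s{\left(o,I \right)} = 20 - 8 o$ ($s{\left(o,I \right)} = - 4 \left(-5 + 2 o\right) = 20 - 8 o$)
$O{\left(10 \right)} s{\left(D,5 \right)} 35 = \left(3 - 30\right) \left(20 - 16\right) 35 = \left(-27\right) 4 \cdot 35 = \left(-108\right) 35 = -3780$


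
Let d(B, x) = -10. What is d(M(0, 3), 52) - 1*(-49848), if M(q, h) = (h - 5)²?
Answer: 49838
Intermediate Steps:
M(q, h) = (-5 + h)²
d(M(0, 3), 52) - 1*(-49848) = -10 - 1*(-49848) = -10 + 49848 = 49838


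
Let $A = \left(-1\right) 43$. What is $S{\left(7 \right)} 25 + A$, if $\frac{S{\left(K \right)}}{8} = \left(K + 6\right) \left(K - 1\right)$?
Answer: $15557$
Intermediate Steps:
$A = -43$
$S{\left(K \right)} = 8 \left(-1 + K\right) \left(6 + K\right)$ ($S{\left(K \right)} = 8 \left(K + 6\right) \left(K - 1\right) = 8 \left(6 + K\right) \left(-1 + K\right) = 8 \left(-1 + K\right) \left(6 + K\right)$)
$S{\left(7 \right)} 25 + A = \left(-48 + 8 \cdot 7^{2} + 40 \cdot 7\right) 25 - 43 = \left(-48 + 8 \cdot 49 + 280\right) 25 - 43 = \left(-48 + 392 + 280\right) 25 - 43 = 624 \cdot 25 - 43 = 15600 - 43 = 15557$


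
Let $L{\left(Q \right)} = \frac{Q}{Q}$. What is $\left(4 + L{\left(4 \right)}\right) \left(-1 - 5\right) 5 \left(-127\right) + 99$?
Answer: $19149$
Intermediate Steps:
$L{\left(Q \right)} = 1$
$\left(4 + L{\left(4 \right)}\right) \left(-1 - 5\right) 5 \left(-127\right) + 99 = \left(4 + 1\right) \left(-1 - 5\right) 5 \left(-127\right) + 99 = 5 \left(\left(-6\right) 5\right) \left(-127\right) + 99 = 5 \left(-30\right) \left(-127\right) + 99 = \left(-150\right) \left(-127\right) + 99 = 19050 + 99 = 19149$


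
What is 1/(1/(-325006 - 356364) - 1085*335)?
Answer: -681370/247660960751 ≈ -2.7512e-6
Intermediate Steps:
1/(1/(-325006 - 356364) - 1085*335) = 1/(1/(-681370) - 363475) = 1/(-1/681370 - 363475) = 1/(-247660960751/681370) = -681370/247660960751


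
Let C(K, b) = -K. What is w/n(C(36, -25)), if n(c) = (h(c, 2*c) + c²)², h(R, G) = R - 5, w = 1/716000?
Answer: 1/1127717900000 ≈ 8.8675e-13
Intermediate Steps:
w = 1/716000 ≈ 1.3966e-6
h(R, G) = -5 + R
n(c) = (-5 + c + c²)² (n(c) = ((-5 + c) + c²)² = (-5 + c + c²)²)
w/n(C(36, -25)) = 1/(716000*((-5 - 1*36 + (-1*36)²)²)) = 1/(716000*((-5 - 36 + (-36)²)²)) = 1/(716000*((-5 - 36 + 1296)²)) = 1/(716000*(1255²)) = (1/716000)/1575025 = (1/716000)*(1/1575025) = 1/1127717900000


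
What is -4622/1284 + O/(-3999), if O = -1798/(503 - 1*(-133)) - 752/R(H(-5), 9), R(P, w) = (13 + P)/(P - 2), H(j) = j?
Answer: -256051216/68034987 ≈ -3.7635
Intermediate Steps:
R(P, w) = (13 + P)/(-2 + P)
O = 208345/318 (O = -1798/(503 - 1*(-133)) - 752*(-2 - 5)/(13 - 5) = -1798/(503 + 133) - 752/(8/(-7)) = -1798/636 - 752/((-⅐*8)) = -1798*1/636 - 752/(-8/7) = -899/318 - 752*(-7/8) = -899/318 + 658 = 208345/318 ≈ 655.17)
-4622/1284 + O/(-3999) = -4622/1284 + (208345/318)/(-3999) = -4622*1/1284 + (208345/318)*(-1/3999) = -2311/642 - 208345/1271682 = -256051216/68034987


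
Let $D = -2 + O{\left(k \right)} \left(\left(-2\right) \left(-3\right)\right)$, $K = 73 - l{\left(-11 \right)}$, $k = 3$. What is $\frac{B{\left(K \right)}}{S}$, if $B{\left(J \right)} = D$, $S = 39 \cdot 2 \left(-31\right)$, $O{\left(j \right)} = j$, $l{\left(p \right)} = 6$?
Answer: $- \frac{8}{1209} \approx -0.006617$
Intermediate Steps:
$K = 67$ ($K = 73 - 6 = 67$)
$D = 16$ ($D = -2 + 3 \left(\left(-2\right) \left(-3\right)\right) = -2 + 3 \cdot 6 = -2 + 18 = 16$)
$S = -2418$ ($S = 78 \left(-31\right) = -2418$)
$B{\left(J \right)} = 16$
$\frac{B{\left(K \right)}}{S} = \frac{16}{-2418} = 16 \left(- \frac{1}{2418}\right) = - \frac{8}{1209}$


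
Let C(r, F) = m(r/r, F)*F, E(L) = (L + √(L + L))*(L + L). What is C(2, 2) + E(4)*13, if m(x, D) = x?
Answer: 418 + 208*√2 ≈ 712.16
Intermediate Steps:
E(L) = 2*L*(L + √2*√L) (E(L) = (L + √(2*L))*(2*L) = (L + √2*√L)*(2*L) = 2*L*(L + √2*√L))
C(r, F) = F (C(r, F) = (r/r)*F = 1*F = F)
C(2, 2) + E(4)*13 = 2 + (2*4² + 2*√2*4^(3/2))*13 = 2 + (2*16 + 2*√2*8)*13 = 2 + (32 + 16*√2)*13 = 2 + (416 + 208*√2) = 418 + 208*√2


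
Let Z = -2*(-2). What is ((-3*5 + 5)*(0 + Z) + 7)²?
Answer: 1089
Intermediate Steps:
Z = 4
((-3*5 + 5)*(0 + Z) + 7)² = ((-3*5 + 5)*(0 + 4) + 7)² = ((-15 + 5)*4 + 7)² = (-10*4 + 7)² = (-40 + 7)² = (-33)² = 1089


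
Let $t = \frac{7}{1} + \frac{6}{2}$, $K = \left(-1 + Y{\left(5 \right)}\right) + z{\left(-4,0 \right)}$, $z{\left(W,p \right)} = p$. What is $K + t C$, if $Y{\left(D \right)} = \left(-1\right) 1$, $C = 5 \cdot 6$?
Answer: $298$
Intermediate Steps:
$C = 30$
$Y{\left(D \right)} = -1$
$K = -2$ ($K = \left(-1 - 1\right) + 0 = -2 + 0 = -2$)
$t = 10$ ($t = 7 \cdot 1 + 6 \cdot \frac{1}{2} = 7 + 3 = 10$)
$K + t C = -2 + 10 \cdot 30 = -2 + 300 = 298$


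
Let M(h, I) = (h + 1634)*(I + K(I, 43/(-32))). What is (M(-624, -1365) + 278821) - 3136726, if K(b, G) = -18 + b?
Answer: -5633385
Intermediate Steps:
M(h, I) = (-18 + 2*I)*(1634 + h) (M(h, I) = (h + 1634)*(I + (-18 + I)) = (1634 + h)*(-18 + 2*I) = (-18 + 2*I)*(1634 + h))
(M(-624, -1365) + 278821) - 3136726 = ((-29412 + 3268*(-1365) - 1365*(-624) - 624*(-18 - 1365)) + 278821) - 3136726 = ((-29412 - 4460820 + 851760 - 624*(-1383)) + 278821) - 3136726 = ((-29412 - 4460820 + 851760 + 862992) + 278821) - 3136726 = (-2775480 + 278821) - 3136726 = -2496659 - 3136726 = -5633385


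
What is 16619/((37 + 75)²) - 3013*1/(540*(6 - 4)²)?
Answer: -118627/1693440 ≈ -0.070051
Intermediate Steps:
16619/((37 + 75)²) - 3013*1/(540*(6 - 4)²) = 16619/(112²) - 3013/(540*2²) = 16619/12544 - 3013/(540*4) = 16619*(1/12544) - 3013/2160 = 16619/12544 - 3013*1/2160 = 16619/12544 - 3013/2160 = -118627/1693440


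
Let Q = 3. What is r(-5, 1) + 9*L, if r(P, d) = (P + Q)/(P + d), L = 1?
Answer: 19/2 ≈ 9.5000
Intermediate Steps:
r(P, d) = (3 + P)/(P + d) (r(P, d) = (P + 3)/(P + d) = (3 + P)/(P + d))
r(-5, 1) + 9*L = (3 - 5)/(-5 + 1) + 9*1 = -2/(-4) + 9 = -¼*(-2) + 9 = ½ + 9 = 19/2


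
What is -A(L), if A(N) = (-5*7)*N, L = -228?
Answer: -7980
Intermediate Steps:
A(N) = -35*N
-A(L) = -(-35)*(-228) = -1*7980 = -7980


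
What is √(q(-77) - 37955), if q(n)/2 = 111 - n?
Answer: I*√37579 ≈ 193.85*I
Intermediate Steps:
q(n) = 222 - 2*n (q(n) = 2*(111 - n) = 222 - 2*n)
√(q(-77) - 37955) = √((222 - 2*(-77)) - 37955) = √((222 + 154) - 37955) = √(376 - 37955) = √(-37579) = I*√37579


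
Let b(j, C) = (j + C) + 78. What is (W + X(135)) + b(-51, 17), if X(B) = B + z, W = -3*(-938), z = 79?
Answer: 3072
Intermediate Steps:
W = 2814
b(j, C) = 78 + C + j (b(j, C) = (C + j) + 78 = 78 + C + j)
X(B) = 79 + B (X(B) = B + 79 = 79 + B)
(W + X(135)) + b(-51, 17) = (2814 + (79 + 135)) + (78 + 17 - 51) = (2814 + 214) + 44 = 3028 + 44 = 3072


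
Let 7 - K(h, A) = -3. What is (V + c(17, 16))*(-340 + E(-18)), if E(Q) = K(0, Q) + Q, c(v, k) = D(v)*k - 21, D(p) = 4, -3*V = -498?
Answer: -72732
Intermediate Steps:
V = 166 (V = -⅓*(-498) = 166)
c(v, k) = -21 + 4*k (c(v, k) = 4*k - 21 = -21 + 4*k)
K(h, A) = 10 (K(h, A) = 7 - 1*(-3) = 7 + 3 = 10)
E(Q) = 10 + Q
(V + c(17, 16))*(-340 + E(-18)) = (166 + (-21 + 4*16))*(-340 + (10 - 18)) = (166 + (-21 + 64))*(-340 - 8) = (166 + 43)*(-348) = 209*(-348) = -72732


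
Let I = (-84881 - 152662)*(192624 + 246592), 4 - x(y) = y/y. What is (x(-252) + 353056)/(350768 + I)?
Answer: -50437/14904619360 ≈ -3.3840e-6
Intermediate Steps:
x(y) = 3 (x(y) = 4 - y/y = 4 - 1*1 = 4 - 1 = 3)
I = -104332686288 (I = -237543*439216 = -104332686288)
(x(-252) + 353056)/(350768 + I) = (3 + 353056)/(350768 - 104332686288) = 353059/(-104332335520) = 353059*(-1/104332335520) = -50437/14904619360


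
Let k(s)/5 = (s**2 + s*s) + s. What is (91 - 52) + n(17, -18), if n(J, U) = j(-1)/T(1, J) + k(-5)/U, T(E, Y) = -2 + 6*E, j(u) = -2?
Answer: 26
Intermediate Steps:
k(s) = 5*s + 10*s**2 (k(s) = 5*((s**2 + s*s) + s) = 5*((s**2 + s**2) + s) = 5*(2*s**2 + s) = 5*(s + 2*s**2) = 5*s + 10*s**2)
n(J, U) = -1/2 + 225/U (n(J, U) = -2/(-2 + 6*1) + (5*(-5)*(1 + 2*(-5)))/U = -2/(-2 + 6) + (5*(-5)*(1 - 10))/U = -2/4 + (5*(-5)*(-9))/U = -2*1/4 + 225/U = -1/2 + 225/U)
(91 - 52) + n(17, -18) = (91 - 52) + (1/2)*(450 - 1*(-18))/(-18) = 39 + (1/2)*(-1/18)*(450 + 18) = 39 + (1/2)*(-1/18)*468 = 39 - 13 = 26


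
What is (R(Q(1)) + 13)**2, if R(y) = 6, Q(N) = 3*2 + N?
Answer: 361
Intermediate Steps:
Q(N) = 6 + N
(R(Q(1)) + 13)**2 = (6 + 13)**2 = 19**2 = 361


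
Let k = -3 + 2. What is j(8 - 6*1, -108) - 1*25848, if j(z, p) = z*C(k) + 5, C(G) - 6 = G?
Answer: -25833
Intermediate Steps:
k = -1
C(G) = 6 + G
j(z, p) = 5 + 5*z (j(z, p) = z*(6 - 1) + 5 = z*5 + 5 = 5*z + 5 = 5 + 5*z)
j(8 - 6*1, -108) - 1*25848 = (5 + 5*(8 - 6*1)) - 1*25848 = (5 + 5*(8 - 6)) - 25848 = (5 + 5*2) - 25848 = (5 + 10) - 25848 = 15 - 25848 = -25833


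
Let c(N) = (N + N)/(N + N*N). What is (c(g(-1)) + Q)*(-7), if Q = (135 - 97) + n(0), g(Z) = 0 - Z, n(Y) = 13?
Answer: -364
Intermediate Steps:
g(Z) = -Z
Q = 51 (Q = (135 - 97) + 13 = 38 + 13 = 51)
c(N) = 2*N/(N + N**2) (c(N) = (2*N)/(N + N**2) = 2*N/(N + N**2))
(c(g(-1)) + Q)*(-7) = (2/(1 - 1*(-1)) + 51)*(-7) = (2/(1 + 1) + 51)*(-7) = (2/2 + 51)*(-7) = (2*(1/2) + 51)*(-7) = (1 + 51)*(-7) = 52*(-7) = -364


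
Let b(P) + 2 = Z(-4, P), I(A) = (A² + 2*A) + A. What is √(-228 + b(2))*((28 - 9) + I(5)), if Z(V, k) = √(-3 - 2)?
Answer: 59*√(-230 + I*√5) ≈ 4.3495 + 894.79*I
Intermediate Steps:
Z(V, k) = I*√5 (Z(V, k) = √(-5) = I*√5)
I(A) = A² + 3*A
b(P) = -2 + I*√5
√(-228 + b(2))*((28 - 9) + I(5)) = √(-228 + (-2 + I*√5))*((28 - 9) + 5*(3 + 5)) = √(-230 + I*√5)*(19 + 5*8) = √(-230 + I*√5)*(19 + 40) = √(-230 + I*√5)*59 = 59*√(-230 + I*√5)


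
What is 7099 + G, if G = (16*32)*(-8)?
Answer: 3003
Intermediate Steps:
G = -4096 (G = 512*(-8) = -4096)
7099 + G = 7099 - 4096 = 3003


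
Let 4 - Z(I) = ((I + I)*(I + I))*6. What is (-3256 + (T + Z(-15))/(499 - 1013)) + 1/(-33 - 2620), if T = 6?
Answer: -2212859598/681821 ≈ -3245.5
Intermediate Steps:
Z(I) = 4 - 24*I² (Z(I) = 4 - (I + I)*(I + I)*6 = 4 - (2*I)*(2*I)*6 = 4 - 4*I²*6 = 4 - 24*I²)
(-3256 + (T + Z(-15))/(499 - 1013)) + 1/(-33 - 2620) = (-3256 + (6 + (4 - 24*(-15)²))/(499 - 1013)) + 1/(-33 - 2620) = (-3256 + (6 + (4 - 24*225))/(-514)) + 1/(-2653) = (-3256 + (6 + (4 - 5400))*(-1/514)) - 1/2653 = (-3256 + (6 - 5396)*(-1/514)) - 1/2653 = (-3256 - 5390*(-1/514)) - 1/2653 = (-3256 + 2695/257) - 1/2653 = -834097/257 - 1/2653 = -2212859598/681821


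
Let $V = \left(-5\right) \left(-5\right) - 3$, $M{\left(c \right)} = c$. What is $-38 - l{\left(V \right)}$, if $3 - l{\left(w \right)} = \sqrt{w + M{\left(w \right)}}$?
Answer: $-41 + 2 \sqrt{11} \approx -34.367$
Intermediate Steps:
$V = 22$ ($V = 25 - 3 = 22$)
$l{\left(w \right)} = 3 - \sqrt{2} \sqrt{w}$ ($l{\left(w \right)} = 3 - \sqrt{w + w} = 3 - \sqrt{2 w} = 3 - \sqrt{2} \sqrt{w}$)
$-38 - l{\left(V \right)} = -38 - \left(3 - \sqrt{2} \sqrt{22}\right) = -38 - \left(3 - 2 \sqrt{11}\right) = -41 + 2 \sqrt{11}$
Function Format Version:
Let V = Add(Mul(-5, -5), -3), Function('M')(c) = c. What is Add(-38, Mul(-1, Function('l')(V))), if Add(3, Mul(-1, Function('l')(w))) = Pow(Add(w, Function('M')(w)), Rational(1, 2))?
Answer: Add(-41, Mul(2, Pow(11, Rational(1, 2)))) ≈ -34.367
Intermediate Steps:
V = 22 (V = Add(25, -3) = 22)
Function('l')(w) = Add(3, Mul(-1, Pow(2, Rational(1, 2)), Pow(w, Rational(1, 2)))) (Function('l')(w) = Add(3, Mul(-1, Pow(Add(w, w), Rational(1, 2)))) = Add(3, Mul(-1, Pow(Mul(2, w), Rational(1, 2)))) = Add(3, Mul(-1, Mul(Pow(2, Rational(1, 2)), Pow(w, Rational(1, 2))))) = Add(3, Mul(-1, Pow(2, Rational(1, 2)), Pow(w, Rational(1, 2)))))
Add(-38, Mul(-1, Function('l')(V))) = Add(-38, Mul(-1, Add(3, Mul(-1, Pow(2, Rational(1, 2)), Pow(22, Rational(1, 2)))))) = Add(-38, Mul(-1, Add(3, Mul(-2, Pow(11, Rational(1, 2)))))) = Add(-38, Add(-3, Mul(2, Pow(11, Rational(1, 2))))) = Add(-41, Mul(2, Pow(11, Rational(1, 2))))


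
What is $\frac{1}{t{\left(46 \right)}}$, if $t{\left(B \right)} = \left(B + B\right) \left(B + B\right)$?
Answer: $\frac{1}{8464} \approx 0.00011815$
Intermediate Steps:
$t{\left(B \right)} = 4 B^{2}$ ($t{\left(B \right)} = 2 B 2 B = 4 B^{2}$)
$\frac{1}{t{\left(46 \right)}} = \frac{1}{4 \cdot 46^{2}} = \frac{1}{4 \cdot 2116} = \frac{1}{8464}$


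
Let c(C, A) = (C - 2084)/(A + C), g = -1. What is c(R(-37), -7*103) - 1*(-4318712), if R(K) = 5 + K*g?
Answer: 2932407490/679 ≈ 4.3187e+6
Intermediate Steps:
R(K) = 5 - K (R(K) = 5 + K*(-1) = 5 - K)
c(C, A) = (-2084 + C)/(A + C)
c(R(-37), -7*103) - 1*(-4318712) = (-2084 + (5 - 1*(-37)))/(-7*103 + (5 - 1*(-37))) - 1*(-4318712) = (-2084 + (5 + 37))/(-721 + (5 + 37)) + 4318712 = (-2084 + 42)/(-721 + 42) + 4318712 = -2042/(-679) + 4318712 = -1/679*(-2042) + 4318712 = 2042/679 + 4318712 = 2932407490/679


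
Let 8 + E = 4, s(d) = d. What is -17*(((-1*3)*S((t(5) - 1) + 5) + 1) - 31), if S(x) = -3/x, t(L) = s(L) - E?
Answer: 6477/13 ≈ 498.23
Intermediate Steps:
E = -4 (E = -8 + 4 = -4)
t(L) = 4 + L (t(L) = L - 1*(-4) = L + 4 = 4 + L)
-17*(((-1*3)*S((t(5) - 1) + 5) + 1) - 31) = -17*(((-1*3)*(-3/(((4 + 5) - 1) + 5)) + 1) - 31) = -17*((-(-9)/((9 - 1) + 5) + 1) - 31) = -17*((-(-9)/(8 + 5) + 1) - 31) = -17*((-(-9)/13 + 1) - 31) = -17*((-3*(-3/13) + 1) - 31) = -17*((9/13 + 1) - 31) = -17*(22/13 - 31) = -17*(-381/13) = 6477/13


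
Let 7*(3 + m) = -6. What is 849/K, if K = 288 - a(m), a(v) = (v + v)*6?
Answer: 1981/780 ≈ 2.5397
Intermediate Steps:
m = -27/7 (m = -3 + (⅐)*(-6) = -3 - 6/7 = -27/7 ≈ -3.8571)
a(v) = 12*v (a(v) = (2*v)*6 = 12*v)
K = 2340/7 (K = 288 - 12*(-27)/7 = 288 - 1*(-324/7) = 288 + 324/7 = 2340/7 ≈ 334.29)
849/K = 849/(2340/7) = 849*(7/2340) = 1981/780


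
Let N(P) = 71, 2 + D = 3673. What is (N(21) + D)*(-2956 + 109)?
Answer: -10653474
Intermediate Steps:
D = 3671 (D = -2 + 3673 = 3671)
(N(21) + D)*(-2956 + 109) = (71 + 3671)*(-2956 + 109) = 3742*(-2847) = -10653474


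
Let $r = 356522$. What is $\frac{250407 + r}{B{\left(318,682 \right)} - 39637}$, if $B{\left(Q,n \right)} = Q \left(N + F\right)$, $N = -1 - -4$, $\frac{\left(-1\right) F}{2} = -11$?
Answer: $- \frac{606929}{31687} \approx -19.154$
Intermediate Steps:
$F = 22$ ($F = \left(-2\right) \left(-11\right) = 22$)
$N = 3$ ($N = -1 + 4 = 3$)
$B{\left(Q,n \right)} = 25 Q$ ($B{\left(Q,n \right)} = Q \left(3 + 22\right) = Q 25 = 25 Q$)
$\frac{250407 + r}{B{\left(318,682 \right)} - 39637} = \frac{250407 + 356522}{25 \cdot 318 - 39637} = \frac{606929}{7950 - 39637} = \frac{606929}{-31687} = 606929 \left(- \frac{1}{31687}\right) = - \frac{606929}{31687}$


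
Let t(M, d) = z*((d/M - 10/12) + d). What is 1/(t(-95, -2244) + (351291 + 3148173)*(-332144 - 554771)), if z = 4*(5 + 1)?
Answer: -95/294854080852564 ≈ -3.2219e-13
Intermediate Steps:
z = 24 (z = 4*6 = 24)
t(M, d) = -20 + 24*d + 24*d/M (t(M, d) = 24*((d/M - 10/12) + d) = 24*((d/M - 10*1/12) + d) = 24*((d/M - 5/6) + d) = 24*((-5/6 + d/M) + d) = 24*(-5/6 + d + d/M) = -20 + 24*d + 24*d/M)
1/(t(-95, -2244) + (351291 + 3148173)*(-332144 - 554771)) = 1/((-20 + 24*(-2244) + 24*(-2244)/(-95)) + (351291 + 3148173)*(-332144 - 554771)) = 1/((-20 - 53856 + 24*(-2244)*(-1/95)) + 3499464*(-886915)) = 1/((-20 - 53856 + 53856/95) - 3103727113560) = 1/(-5064364/95 - 3103727113560) = 1/(-294854080852564/95) = -95/294854080852564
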